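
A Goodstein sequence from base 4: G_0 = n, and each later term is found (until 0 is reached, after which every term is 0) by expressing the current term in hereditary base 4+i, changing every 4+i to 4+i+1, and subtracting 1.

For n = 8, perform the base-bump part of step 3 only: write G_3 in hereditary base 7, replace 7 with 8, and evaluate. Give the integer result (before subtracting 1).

10

(0) 8|_4 = 2·4 ↦ 2·5|_5 = 10 ⇒ 9
(1) 9|_5 = 5 + 4 ↦ 6 + 4|_6 = 10 ⇒ 9
(2) 9|_6 = 6 + 3 ↦ 7 + 3|_7 = 10 ⇒ 9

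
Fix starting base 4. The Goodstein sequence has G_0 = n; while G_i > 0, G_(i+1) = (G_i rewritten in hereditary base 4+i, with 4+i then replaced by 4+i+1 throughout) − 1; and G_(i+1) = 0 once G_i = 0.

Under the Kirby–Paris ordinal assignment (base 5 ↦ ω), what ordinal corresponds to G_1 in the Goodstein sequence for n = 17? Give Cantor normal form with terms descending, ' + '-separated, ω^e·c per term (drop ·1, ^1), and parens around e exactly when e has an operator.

i=0: 17 = 4^2 + 1 (b=4); 4→5: 5^2 + 1 = 26; 26−1 = 25
i=1: 25 = 5^2 (b=5); 5→6: 6^2 = 36; 36−1 = 35

ω^2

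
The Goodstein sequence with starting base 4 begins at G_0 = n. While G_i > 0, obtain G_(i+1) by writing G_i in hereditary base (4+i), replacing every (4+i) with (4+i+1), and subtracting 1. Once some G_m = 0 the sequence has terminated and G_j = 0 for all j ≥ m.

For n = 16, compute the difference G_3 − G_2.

3

G_0 = 16. HB_4(16) = 4^2. Bump = 25. G_1 = 24.
G_1 = 24. HB_5(24) = 4·5 + 4. Bump = 28. G_2 = 27.
G_2 = 27. HB_6(27) = 4·6 + 3. Bump = 31. G_3 = 30.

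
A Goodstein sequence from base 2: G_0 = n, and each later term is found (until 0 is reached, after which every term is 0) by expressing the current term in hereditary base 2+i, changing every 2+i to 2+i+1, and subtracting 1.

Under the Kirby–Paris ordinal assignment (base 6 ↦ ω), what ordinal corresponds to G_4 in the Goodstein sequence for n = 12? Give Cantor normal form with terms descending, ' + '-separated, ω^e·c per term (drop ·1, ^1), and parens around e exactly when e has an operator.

[0] 12 ≡ 2^(2 + 1) + 2^2 (base 2). Lift 3: 108. −1: 107.
[1] 107 ≡ 3^(3 + 1) + 2·3^2 + 2·3 + 2 (base 3). Lift 4: 1066. −1: 1065.
[2] 1065 ≡ 4^(4 + 1) + 2·4^2 + 2·4 + 1 (base 4). Lift 5: 15686. −1: 15685.
[3] 15685 ≡ 5^(5 + 1) + 2·5^2 + 2·5 (base 5). Lift 6: 280020. −1: 280019.
[4] 280019 ≡ 6^(6 + 1) + 2·6^2 + 6 + 5 (base 6). Lift 7: 5764911. −1: 5764910.

ω^(ω + 1) + ω^2·2 + ω + 5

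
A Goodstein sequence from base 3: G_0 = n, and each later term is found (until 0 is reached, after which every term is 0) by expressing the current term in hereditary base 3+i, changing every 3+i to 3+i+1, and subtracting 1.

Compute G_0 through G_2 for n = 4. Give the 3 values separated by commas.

step 0: 4 = 3 + 1; sub 4 for 3: 4 + 1; = 5; G_1 = 5−1 = 4
step 1: 4 = 4; sub 5 for 4: 5; = 5; G_2 = 5−1 = 4

4, 4, 4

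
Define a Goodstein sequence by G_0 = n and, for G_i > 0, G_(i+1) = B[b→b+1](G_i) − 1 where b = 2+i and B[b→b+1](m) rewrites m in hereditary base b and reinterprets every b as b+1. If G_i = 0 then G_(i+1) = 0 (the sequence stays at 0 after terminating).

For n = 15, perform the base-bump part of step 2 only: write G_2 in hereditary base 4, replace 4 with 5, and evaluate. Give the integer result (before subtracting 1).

18753

step 0: 15 = 2^(2 + 1) + 2^2 + 2 + 1; sub 3 for 2: 3^(3 + 1) + 3^3 + 3 + 1; = 112; G_1 = 112−1 = 111
step 1: 111 = 3^(3 + 1) + 3^3 + 3; sub 4 for 3: 4^(4 + 1) + 4^4 + 4; = 1284; G_2 = 1284−1 = 1283
step 2: 1283 = 4^(4 + 1) + 4^4 + 3; sub 5 for 4: 5^(5 + 1) + 5^5 + 3; = 18753; G_3 = 18753−1 = 18752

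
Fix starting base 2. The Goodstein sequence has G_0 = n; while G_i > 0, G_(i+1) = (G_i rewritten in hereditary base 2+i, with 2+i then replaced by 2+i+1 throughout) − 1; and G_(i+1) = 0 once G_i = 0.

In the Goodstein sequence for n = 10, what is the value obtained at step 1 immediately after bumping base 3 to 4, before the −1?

1026

10 —HB2→ 2^(2 + 1) + 2 —bump→ 3^(3 + 1) + 3 = 84 —(−1)→ 83
83 —HB3→ 3^(3 + 1) + 2 —bump→ 4^(4 + 1) + 2 = 1026 —(−1)→ 1025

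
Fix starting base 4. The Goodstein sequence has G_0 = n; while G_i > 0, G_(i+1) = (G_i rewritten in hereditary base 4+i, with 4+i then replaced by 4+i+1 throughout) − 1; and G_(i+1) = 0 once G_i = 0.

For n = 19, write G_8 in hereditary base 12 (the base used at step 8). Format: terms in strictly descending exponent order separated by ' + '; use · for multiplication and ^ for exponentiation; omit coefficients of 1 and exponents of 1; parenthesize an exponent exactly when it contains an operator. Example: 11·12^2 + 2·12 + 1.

step 0: 19 = 4^2 + 3; sub 5 for 4: 5^2 + 3; = 28; G_1 = 28−1 = 27
step 1: 27 = 5^2 + 2; sub 6 for 5: 6^2 + 2; = 38; G_2 = 38−1 = 37
step 2: 37 = 6^2 + 1; sub 7 for 6: 7^2 + 1; = 50; G_3 = 50−1 = 49
step 3: 49 = 7^2; sub 8 for 7: 8^2; = 64; G_4 = 64−1 = 63
step 4: 63 = 7·8 + 7; sub 9 for 8: 7·9 + 7; = 70; G_5 = 70−1 = 69
step 5: 69 = 7·9 + 6; sub 10 for 9: 7·10 + 6; = 76; G_6 = 76−1 = 75
step 6: 75 = 7·10 + 5; sub 11 for 10: 7·11 + 5; = 82; G_7 = 82−1 = 81
step 7: 81 = 7·11 + 4; sub 12 for 11: 7·12 + 4; = 88; G_8 = 88−1 = 87
step 8: 87 = 7·12 + 3; sub 13 for 12: 7·13 + 3; = 94; G_9 = 94−1 = 93

7·12 + 3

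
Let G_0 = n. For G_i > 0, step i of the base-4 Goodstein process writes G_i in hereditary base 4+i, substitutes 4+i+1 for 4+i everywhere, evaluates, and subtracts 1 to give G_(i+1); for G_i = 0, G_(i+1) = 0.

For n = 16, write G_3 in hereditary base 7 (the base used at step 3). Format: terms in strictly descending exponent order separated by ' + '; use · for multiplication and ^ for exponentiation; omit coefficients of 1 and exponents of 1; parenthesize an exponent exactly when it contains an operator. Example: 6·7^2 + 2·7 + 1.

4·7 + 2

G_0 = 16. HB_4(16) = 4^2. Bump = 25. G_1 = 24.
G_1 = 24. HB_5(24) = 4·5 + 4. Bump = 28. G_2 = 27.
G_2 = 27. HB_6(27) = 4·6 + 3. Bump = 31. G_3 = 30.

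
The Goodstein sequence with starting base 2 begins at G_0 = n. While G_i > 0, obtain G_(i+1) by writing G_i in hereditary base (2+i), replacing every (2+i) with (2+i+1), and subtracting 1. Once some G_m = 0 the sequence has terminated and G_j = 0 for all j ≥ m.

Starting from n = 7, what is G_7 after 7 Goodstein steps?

37665879

[0] 7 ≡ 2^2 + 2 + 1 (base 2). Lift 3: 31. −1: 30.
[1] 30 ≡ 3^3 + 3 (base 3). Lift 4: 260. −1: 259.
[2] 259 ≡ 4^4 + 3 (base 4). Lift 5: 3128. −1: 3127.
[3] 3127 ≡ 5^5 + 2 (base 5). Lift 6: 46658. −1: 46657.
[4] 46657 ≡ 6^6 + 1 (base 6). Lift 7: 823544. −1: 823543.
[5] 823543 ≡ 7^7 (base 7). Lift 8: 16777216. −1: 16777215.
[6] 16777215 ≡ 7·8^7 + 7·8^6 + 7·8^5 + 7·8^4 + 7·8^3 + 7·8^2 + 7·8 + 7 (base 8). Lift 9: 37665880. −1: 37665879.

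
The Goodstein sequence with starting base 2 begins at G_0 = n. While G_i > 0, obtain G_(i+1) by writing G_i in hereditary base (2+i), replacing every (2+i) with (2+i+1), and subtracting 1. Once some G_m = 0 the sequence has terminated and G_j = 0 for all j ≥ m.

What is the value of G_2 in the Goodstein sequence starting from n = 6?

257

step 0: 6 = 2^2 + 2; sub 3 for 2: 3^3 + 3; = 30; G_1 = 30−1 = 29
step 1: 29 = 3^3 + 2; sub 4 for 3: 4^4 + 2; = 258; G_2 = 258−1 = 257
step 2: 257 = 4^4 + 1; sub 5 for 4: 5^5 + 1; = 3126; G_3 = 3126−1 = 3125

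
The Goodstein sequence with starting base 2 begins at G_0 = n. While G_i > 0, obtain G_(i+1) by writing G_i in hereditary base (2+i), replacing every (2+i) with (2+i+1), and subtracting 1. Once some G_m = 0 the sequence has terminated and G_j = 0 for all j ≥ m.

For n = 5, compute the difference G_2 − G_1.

228

[0] 5 ≡ 2^2 + 1 (base 2). Lift 3: 28. −1: 27.
[1] 27 ≡ 3^3 (base 3). Lift 4: 256. −1: 255.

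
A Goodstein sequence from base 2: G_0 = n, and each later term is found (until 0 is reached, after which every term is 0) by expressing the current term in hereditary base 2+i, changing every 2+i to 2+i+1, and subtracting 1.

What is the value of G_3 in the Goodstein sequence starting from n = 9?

9842

G_0=9  [base 2] 2^(2 + 1) + 1  →[2↦3]→  3^(3 + 1) + 1 = 82  −1 ⇒ G_1=81
G_1=81  [base 3] 3^(3 + 1)  →[3↦4]→  4^(4 + 1) = 1024  −1 ⇒ G_2=1023
G_2=1023  [base 4] 3·4^4 + 3·4^3 + 3·4^2 + 3·4 + 3  →[4↦5]→  3·5^5 + 3·5^3 + 3·5^2 + 3·5 + 3 = 9843  −1 ⇒ G_3=9842
G_3=9842  [base 5] 3·5^5 + 3·5^3 + 3·5^2 + 3·5 + 2  →[5↦6]→  3·6^6 + 3·6^3 + 3·6^2 + 3·6 + 2 = 140744  −1 ⇒ G_4=140743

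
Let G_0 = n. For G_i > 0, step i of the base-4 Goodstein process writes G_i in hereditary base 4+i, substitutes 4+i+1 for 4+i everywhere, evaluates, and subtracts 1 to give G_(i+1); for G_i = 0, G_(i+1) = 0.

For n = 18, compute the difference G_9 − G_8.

step 0: 18 = 4^2 + 2; sub 5 for 4: 5^2 + 2; = 27; G_1 = 27−1 = 26
step 1: 26 = 5^2 + 1; sub 6 for 5: 6^2 + 1; = 37; G_2 = 37−1 = 36
step 2: 36 = 6^2; sub 7 for 6: 7^2; = 49; G_3 = 49−1 = 48
step 3: 48 = 6·7 + 6; sub 8 for 7: 6·8 + 6; = 54; G_4 = 54−1 = 53
step 4: 53 = 6·8 + 5; sub 9 for 8: 6·9 + 5; = 59; G_5 = 59−1 = 58
step 5: 58 = 6·9 + 4; sub 10 for 9: 6·10 + 4; = 64; G_6 = 64−1 = 63
step 6: 63 = 6·10 + 3; sub 11 for 10: 6·11 + 3; = 69; G_7 = 69−1 = 68
step 7: 68 = 6·11 + 2; sub 12 for 11: 6·12 + 2; = 74; G_8 = 74−1 = 73
step 8: 73 = 6·12 + 1; sub 13 for 12: 6·13 + 1; = 79; G_9 = 79−1 = 78

5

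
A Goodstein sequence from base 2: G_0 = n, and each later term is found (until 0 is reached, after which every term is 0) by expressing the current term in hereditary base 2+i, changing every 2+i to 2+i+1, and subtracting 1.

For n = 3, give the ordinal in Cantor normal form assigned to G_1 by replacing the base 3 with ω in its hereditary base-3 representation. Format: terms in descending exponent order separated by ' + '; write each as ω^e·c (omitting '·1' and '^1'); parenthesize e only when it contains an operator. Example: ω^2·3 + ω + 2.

step 0: 3 = 2 + 1; sub 3 for 2: 3 + 1; = 4; G_1 = 4−1 = 3
step 1: 3 = 3; sub 4 for 3: 4; = 4; G_2 = 4−1 = 3

ω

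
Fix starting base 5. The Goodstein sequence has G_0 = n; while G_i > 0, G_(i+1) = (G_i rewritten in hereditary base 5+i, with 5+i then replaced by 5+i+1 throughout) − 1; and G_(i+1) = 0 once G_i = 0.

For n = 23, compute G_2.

29

i=0: 23 = 4·5 + 3 (b=5); 5→6: 4·6 + 3 = 27; 27−1 = 26
i=1: 26 = 4·6 + 2 (b=6); 6→7: 4·7 + 2 = 30; 30−1 = 29
i=2: 29 = 4·7 + 1 (b=7); 7→8: 4·8 + 1 = 33; 33−1 = 32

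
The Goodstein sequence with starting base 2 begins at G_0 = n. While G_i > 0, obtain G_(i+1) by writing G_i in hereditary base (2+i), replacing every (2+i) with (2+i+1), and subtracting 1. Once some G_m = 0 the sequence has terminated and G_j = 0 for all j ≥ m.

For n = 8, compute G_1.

(0) 8|_2 = 2^(2 + 1) ↦ 3^(3 + 1)|_3 = 81 ⇒ 80
(1) 80|_3 = 2·3^3 + 2·3^2 + 2·3 + 2 ↦ 2·4^4 + 2·4^2 + 2·4 + 2|_4 = 554 ⇒ 553

80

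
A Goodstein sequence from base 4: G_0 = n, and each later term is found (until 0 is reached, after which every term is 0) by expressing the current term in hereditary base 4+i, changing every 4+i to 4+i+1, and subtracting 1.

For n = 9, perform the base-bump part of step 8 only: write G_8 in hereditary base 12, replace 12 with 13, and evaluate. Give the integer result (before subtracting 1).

base 4: 9 = 2·4 + 1; at 5: 2·5 + 1 = 11; next = 10
base 5: 10 = 2·5; at 6: 2·6 = 12; next = 11
base 6: 11 = 6 + 5; at 7: 7 + 5 = 12; next = 11
base 7: 11 = 7 + 4; at 8: 8 + 4 = 12; next = 11
base 8: 11 = 8 + 3; at 9: 9 + 3 = 12; next = 11
base 9: 11 = 9 + 2; at 10: 10 + 2 = 12; next = 11
base 10: 11 = 10 + 1; at 11: 11 + 1 = 12; next = 11
base 11: 11 = 11; at 12: 12 = 12; next = 11
base 12: 11 = 11; at 13: 11 = 11; next = 10

11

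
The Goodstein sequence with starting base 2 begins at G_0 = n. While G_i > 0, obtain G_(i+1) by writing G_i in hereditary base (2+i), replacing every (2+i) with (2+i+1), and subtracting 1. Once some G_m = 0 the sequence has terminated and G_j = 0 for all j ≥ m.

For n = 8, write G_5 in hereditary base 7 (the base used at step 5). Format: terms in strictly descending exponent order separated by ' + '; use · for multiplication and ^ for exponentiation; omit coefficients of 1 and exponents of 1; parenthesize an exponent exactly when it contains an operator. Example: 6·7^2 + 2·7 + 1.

(0) 8|_2 = 2^(2 + 1) ↦ 3^(3 + 1)|_3 = 81 ⇒ 80
(1) 80|_3 = 2·3^3 + 2·3^2 + 2·3 + 2 ↦ 2·4^4 + 2·4^2 + 2·4 + 2|_4 = 554 ⇒ 553
(2) 553|_4 = 2·4^4 + 2·4^2 + 2·4 + 1 ↦ 2·5^5 + 2·5^2 + 2·5 + 1|_5 = 6311 ⇒ 6310
(3) 6310|_5 = 2·5^5 + 2·5^2 + 2·5 ↦ 2·6^6 + 2·6^2 + 2·6|_6 = 93396 ⇒ 93395
(4) 93395|_6 = 2·6^6 + 2·6^2 + 6 + 5 ↦ 2·7^7 + 2·7^2 + 7 + 5|_7 = 1647196 ⇒ 1647195
(5) 1647195|_7 = 2·7^7 + 2·7^2 + 7 + 4 ↦ 2·8^8 + 2·8^2 + 8 + 4|_8 = 33554572 ⇒ 33554571

2·7^7 + 2·7^2 + 7 + 4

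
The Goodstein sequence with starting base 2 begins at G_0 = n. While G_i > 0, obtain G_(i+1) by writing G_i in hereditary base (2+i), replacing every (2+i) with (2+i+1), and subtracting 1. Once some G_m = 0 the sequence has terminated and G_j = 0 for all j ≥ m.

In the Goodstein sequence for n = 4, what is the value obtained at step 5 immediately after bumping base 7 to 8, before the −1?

base 2: 4 = 2^2; at 3: 3^3 = 27; next = 26
base 3: 26 = 2·3^2 + 2·3 + 2; at 4: 2·4^2 + 2·4 + 2 = 42; next = 41
base 4: 41 = 2·4^2 + 2·4 + 1; at 5: 2·5^2 + 2·5 + 1 = 61; next = 60
base 5: 60 = 2·5^2 + 2·5; at 6: 2·6^2 + 2·6 = 84; next = 83
base 6: 83 = 2·6^2 + 6 + 5; at 7: 2·7^2 + 7 + 5 = 110; next = 109
base 7: 109 = 2·7^2 + 7 + 4; at 8: 2·8^2 + 8 + 4 = 140; next = 139

140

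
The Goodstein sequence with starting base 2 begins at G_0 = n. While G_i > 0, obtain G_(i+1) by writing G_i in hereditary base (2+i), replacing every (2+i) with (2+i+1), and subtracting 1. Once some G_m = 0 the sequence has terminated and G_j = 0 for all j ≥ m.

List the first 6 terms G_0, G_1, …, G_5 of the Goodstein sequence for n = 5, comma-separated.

base 2: 5 = 2^2 + 1; at 3: 3^3 + 1 = 28; next = 27
base 3: 27 = 3^3; at 4: 4^4 = 256; next = 255
base 4: 255 = 3·4^3 + 3·4^2 + 3·4 + 3; at 5: 3·5^3 + 3·5^2 + 3·5 + 3 = 468; next = 467
base 5: 467 = 3·5^3 + 3·5^2 + 3·5 + 2; at 6: 3·6^3 + 3·6^2 + 3·6 + 2 = 776; next = 775
base 6: 775 = 3·6^3 + 3·6^2 + 3·6 + 1; at 7: 3·7^3 + 3·7^2 + 3·7 + 1 = 1198; next = 1197

5, 27, 255, 467, 775, 1197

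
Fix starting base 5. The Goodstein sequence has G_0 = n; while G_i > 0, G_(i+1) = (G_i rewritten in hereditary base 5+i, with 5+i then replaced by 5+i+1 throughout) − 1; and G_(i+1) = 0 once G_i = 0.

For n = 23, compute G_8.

43

step 0: 23 = 4·5 + 3; sub 6 for 5: 4·6 + 3; = 27; G_1 = 27−1 = 26
step 1: 26 = 4·6 + 2; sub 7 for 6: 4·7 + 2; = 30; G_2 = 30−1 = 29
step 2: 29 = 4·7 + 1; sub 8 for 7: 4·8 + 1; = 33; G_3 = 33−1 = 32
step 3: 32 = 4·8; sub 9 for 8: 4·9; = 36; G_4 = 36−1 = 35
step 4: 35 = 3·9 + 8; sub 10 for 9: 3·10 + 8; = 38; G_5 = 38−1 = 37
step 5: 37 = 3·10 + 7; sub 11 for 10: 3·11 + 7; = 40; G_6 = 40−1 = 39
step 6: 39 = 3·11 + 6; sub 12 for 11: 3·12 + 6; = 42; G_7 = 42−1 = 41
step 7: 41 = 3·12 + 5; sub 13 for 12: 3·13 + 5; = 44; G_8 = 44−1 = 43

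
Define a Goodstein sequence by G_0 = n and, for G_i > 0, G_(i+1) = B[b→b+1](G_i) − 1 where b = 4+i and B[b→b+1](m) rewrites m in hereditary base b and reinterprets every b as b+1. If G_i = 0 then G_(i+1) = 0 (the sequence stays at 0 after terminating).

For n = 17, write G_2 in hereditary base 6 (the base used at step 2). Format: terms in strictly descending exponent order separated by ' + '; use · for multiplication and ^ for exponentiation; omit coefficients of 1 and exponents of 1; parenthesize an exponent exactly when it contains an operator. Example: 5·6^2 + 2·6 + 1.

5·6 + 5

step 0: 17 = 4^2 + 1; sub 5 for 4: 5^2 + 1; = 26; G_1 = 26−1 = 25
step 1: 25 = 5^2; sub 6 for 5: 6^2; = 36; G_2 = 36−1 = 35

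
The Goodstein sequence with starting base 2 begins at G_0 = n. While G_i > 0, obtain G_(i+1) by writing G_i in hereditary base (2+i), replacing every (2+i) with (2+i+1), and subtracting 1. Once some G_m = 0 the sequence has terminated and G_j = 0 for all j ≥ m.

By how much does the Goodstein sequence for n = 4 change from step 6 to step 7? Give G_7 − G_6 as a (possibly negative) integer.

4 —HB2→ 2^2 —bump→ 3^3 = 27 —(−1)→ 26
26 —HB3→ 2·3^2 + 2·3 + 2 —bump→ 2·4^2 + 2·4 + 2 = 42 —(−1)→ 41
41 —HB4→ 2·4^2 + 2·4 + 1 —bump→ 2·5^2 + 2·5 + 1 = 61 —(−1)→ 60
60 —HB5→ 2·5^2 + 2·5 —bump→ 2·6^2 + 2·6 = 84 —(−1)→ 83
83 —HB6→ 2·6^2 + 6 + 5 —bump→ 2·7^2 + 7 + 5 = 110 —(−1)→ 109
109 —HB7→ 2·7^2 + 7 + 4 —bump→ 2·8^2 + 8 + 4 = 140 —(−1)→ 139
139 —HB8→ 2·8^2 + 8 + 3 —bump→ 2·9^2 + 9 + 3 = 174 —(−1)→ 173

34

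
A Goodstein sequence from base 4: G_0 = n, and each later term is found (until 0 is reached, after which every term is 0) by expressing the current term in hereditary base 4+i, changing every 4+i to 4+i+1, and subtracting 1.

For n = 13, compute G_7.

step 0: 13 = 3·4 + 1; sub 5 for 4: 3·5 + 1; = 16; G_1 = 16−1 = 15
step 1: 15 = 3·5; sub 6 for 5: 3·6; = 18; G_2 = 18−1 = 17
step 2: 17 = 2·6 + 5; sub 7 for 6: 2·7 + 5; = 19; G_3 = 19−1 = 18
step 3: 18 = 2·7 + 4; sub 8 for 7: 2·8 + 4; = 20; G_4 = 20−1 = 19
step 4: 19 = 2·8 + 3; sub 9 for 8: 2·9 + 3; = 21; G_5 = 21−1 = 20
step 5: 20 = 2·9 + 2; sub 10 for 9: 2·10 + 2; = 22; G_6 = 22−1 = 21
step 6: 21 = 2·10 + 1; sub 11 for 10: 2·11 + 1; = 23; G_7 = 23−1 = 22
step 7: 22 = 2·11; sub 12 for 11: 2·12; = 24; G_8 = 24−1 = 23

22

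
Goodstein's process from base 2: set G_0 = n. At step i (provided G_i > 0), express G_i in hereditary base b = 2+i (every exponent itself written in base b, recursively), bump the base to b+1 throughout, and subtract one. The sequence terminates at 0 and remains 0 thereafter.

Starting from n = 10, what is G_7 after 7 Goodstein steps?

(0) 10|_2 = 2^(2 + 1) + 2 ↦ 3^(3 + 1) + 3|_3 = 84 ⇒ 83
(1) 83|_3 = 3^(3 + 1) + 2 ↦ 4^(4 + 1) + 2|_4 = 1026 ⇒ 1025
(2) 1025|_4 = 4^(4 + 1) + 1 ↦ 5^(5 + 1) + 1|_5 = 15626 ⇒ 15625
(3) 15625|_5 = 5^(5 + 1) ↦ 6^(6 + 1)|_6 = 279936 ⇒ 279935
(4) 279935|_6 = 5·6^6 + 5·6^5 + 5·6^4 + 5·6^3 + 5·6^2 + 5·6 + 5 ↦ 5·7^7 + 5·7^5 + 5·7^4 + 5·7^3 + 5·7^2 + 5·7 + 5|_7 = 4215755 ⇒ 4215754
(5) 4215754|_7 = 5·7^7 + 5·7^5 + 5·7^4 + 5·7^3 + 5·7^2 + 5·7 + 4 ↦ 5·8^8 + 5·8^5 + 5·8^4 + 5·8^3 + 5·8^2 + 5·8 + 4|_8 = 84073324 ⇒ 84073323
(6) 84073323|_8 = 5·8^8 + 5·8^5 + 5·8^4 + 5·8^3 + 5·8^2 + 5·8 + 3 ↦ 5·9^9 + 5·9^5 + 5·9^4 + 5·9^3 + 5·9^2 + 5·9 + 3|_9 = 1937434593 ⇒ 1937434592
(7) 1937434592|_9 = 5·9^9 + 5·9^5 + 5·9^4 + 5·9^3 + 5·9^2 + 5·9 + 2 ↦ 5·10^10 + 5·10^5 + 5·10^4 + 5·10^3 + 5·10^2 + 5·10 + 2|_10 = 50000555552 ⇒ 50000555551

1937434592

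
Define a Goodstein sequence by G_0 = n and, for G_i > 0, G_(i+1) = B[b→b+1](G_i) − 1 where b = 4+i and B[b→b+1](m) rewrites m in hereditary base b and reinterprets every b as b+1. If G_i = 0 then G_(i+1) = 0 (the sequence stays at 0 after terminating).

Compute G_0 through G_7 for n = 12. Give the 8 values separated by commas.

(0) 12|_4 = 3·4 ↦ 3·5|_5 = 15 ⇒ 14
(1) 14|_5 = 2·5 + 4 ↦ 2·6 + 4|_6 = 16 ⇒ 15
(2) 15|_6 = 2·6 + 3 ↦ 2·7 + 3|_7 = 17 ⇒ 16
(3) 16|_7 = 2·7 + 2 ↦ 2·8 + 2|_8 = 18 ⇒ 17
(4) 17|_8 = 2·8 + 1 ↦ 2·9 + 1|_9 = 19 ⇒ 18
(5) 18|_9 = 2·9 ↦ 2·10|_10 = 20 ⇒ 19
(6) 19|_10 = 10 + 9 ↦ 11 + 9|_11 = 20 ⇒ 19

12, 14, 15, 16, 17, 18, 19, 19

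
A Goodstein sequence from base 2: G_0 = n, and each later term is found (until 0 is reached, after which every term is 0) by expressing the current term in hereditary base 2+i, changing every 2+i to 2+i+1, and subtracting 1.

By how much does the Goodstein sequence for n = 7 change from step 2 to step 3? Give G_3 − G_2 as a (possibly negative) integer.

i=0: 7 = 2^2 + 2 + 1 (b=2); 2→3: 3^3 + 3 + 1 = 31; 31−1 = 30
i=1: 30 = 3^3 + 3 (b=3); 3→4: 4^4 + 4 = 260; 260−1 = 259
i=2: 259 = 4^4 + 3 (b=4); 4→5: 5^5 + 3 = 3128; 3128−1 = 3127

2868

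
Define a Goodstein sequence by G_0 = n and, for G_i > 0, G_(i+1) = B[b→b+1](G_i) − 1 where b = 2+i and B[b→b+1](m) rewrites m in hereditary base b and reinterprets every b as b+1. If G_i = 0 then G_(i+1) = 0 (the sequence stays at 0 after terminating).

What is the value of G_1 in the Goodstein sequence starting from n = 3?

3

3 —HB2→ 2 + 1 —bump→ 3 + 1 = 4 —(−1)→ 3
3 —HB3→ 3 —bump→ 4 = 4 —(−1)→ 3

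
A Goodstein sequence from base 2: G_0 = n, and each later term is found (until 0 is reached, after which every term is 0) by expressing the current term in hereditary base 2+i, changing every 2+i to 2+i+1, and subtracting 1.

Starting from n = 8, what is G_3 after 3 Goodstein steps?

step 0: 8 = 2^(2 + 1); sub 3 for 2: 3^(3 + 1); = 81; G_1 = 81−1 = 80
step 1: 80 = 2·3^3 + 2·3^2 + 2·3 + 2; sub 4 for 3: 2·4^4 + 2·4^2 + 2·4 + 2; = 554; G_2 = 554−1 = 553
step 2: 553 = 2·4^4 + 2·4^2 + 2·4 + 1; sub 5 for 4: 2·5^5 + 2·5^2 + 2·5 + 1; = 6311; G_3 = 6311−1 = 6310
step 3: 6310 = 2·5^5 + 2·5^2 + 2·5; sub 6 for 5: 2·6^6 + 2·6^2 + 2·6; = 93396; G_4 = 93396−1 = 93395

6310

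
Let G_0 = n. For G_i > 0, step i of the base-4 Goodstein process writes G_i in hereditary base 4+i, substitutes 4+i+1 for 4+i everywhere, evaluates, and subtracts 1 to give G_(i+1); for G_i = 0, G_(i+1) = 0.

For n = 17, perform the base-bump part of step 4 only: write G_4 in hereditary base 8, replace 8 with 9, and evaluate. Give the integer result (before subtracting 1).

step 0: 17 = 4^2 + 1; sub 5 for 4: 5^2 + 1; = 26; G_1 = 26−1 = 25
step 1: 25 = 5^2; sub 6 for 5: 6^2; = 36; G_2 = 36−1 = 35
step 2: 35 = 5·6 + 5; sub 7 for 6: 5·7 + 5; = 40; G_3 = 40−1 = 39
step 3: 39 = 5·7 + 4; sub 8 for 7: 5·8 + 4; = 44; G_4 = 44−1 = 43
step 4: 43 = 5·8 + 3; sub 9 for 8: 5·9 + 3; = 48; G_5 = 48−1 = 47

48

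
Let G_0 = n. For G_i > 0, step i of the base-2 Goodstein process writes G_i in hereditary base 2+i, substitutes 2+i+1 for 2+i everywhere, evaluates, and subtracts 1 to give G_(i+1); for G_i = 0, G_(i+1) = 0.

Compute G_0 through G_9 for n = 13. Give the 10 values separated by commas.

13, 108, 1279, 16092, 280711, 5765998, 134219479, 3486786855, 100000003325, 3138428381103

base 2: 13 = 2^(2 + 1) + 2^2 + 1; at 3: 3^(3 + 1) + 3^3 + 1 = 109; next = 108
base 3: 108 = 3^(3 + 1) + 3^3; at 4: 4^(4 + 1) + 4^4 = 1280; next = 1279
base 4: 1279 = 4^(4 + 1) + 3·4^3 + 3·4^2 + 3·4 + 3; at 5: 5^(5 + 1) + 3·5^3 + 3·5^2 + 3·5 + 3 = 16093; next = 16092
base 5: 16092 = 5^(5 + 1) + 3·5^3 + 3·5^2 + 3·5 + 2; at 6: 6^(6 + 1) + 3·6^3 + 3·6^2 + 3·6 + 2 = 280712; next = 280711
base 6: 280711 = 6^(6 + 1) + 3·6^3 + 3·6^2 + 3·6 + 1; at 7: 7^(7 + 1) + 3·7^3 + 3·7^2 + 3·7 + 1 = 5765999; next = 5765998
base 7: 5765998 = 7^(7 + 1) + 3·7^3 + 3·7^2 + 3·7; at 8: 8^(8 + 1) + 3·8^3 + 3·8^2 + 3·8 = 134219480; next = 134219479
base 8: 134219479 = 8^(8 + 1) + 3·8^3 + 3·8^2 + 2·8 + 7; at 9: 9^(9 + 1) + 3·9^3 + 3·9^2 + 2·9 + 7 = 3486786856; next = 3486786855
base 9: 3486786855 = 9^(9 + 1) + 3·9^3 + 3·9^2 + 2·9 + 6; at 10: 10^(10 + 1) + 3·10^3 + 3·10^2 + 2·10 + 6 = 100000003326; next = 100000003325
base 10: 100000003325 = 10^(10 + 1) + 3·10^3 + 3·10^2 + 2·10 + 5; at 11: 11^(11 + 1) + 3·11^3 + 3·11^2 + 2·11 + 5 = 3138428381104; next = 3138428381103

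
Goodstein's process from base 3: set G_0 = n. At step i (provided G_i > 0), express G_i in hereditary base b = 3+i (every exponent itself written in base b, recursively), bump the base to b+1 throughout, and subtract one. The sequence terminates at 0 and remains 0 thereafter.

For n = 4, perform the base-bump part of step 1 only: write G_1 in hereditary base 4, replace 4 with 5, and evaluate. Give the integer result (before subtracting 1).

5

base 3: 4 = 3 + 1; at 4: 4 + 1 = 5; next = 4
base 4: 4 = 4; at 5: 5 = 5; next = 4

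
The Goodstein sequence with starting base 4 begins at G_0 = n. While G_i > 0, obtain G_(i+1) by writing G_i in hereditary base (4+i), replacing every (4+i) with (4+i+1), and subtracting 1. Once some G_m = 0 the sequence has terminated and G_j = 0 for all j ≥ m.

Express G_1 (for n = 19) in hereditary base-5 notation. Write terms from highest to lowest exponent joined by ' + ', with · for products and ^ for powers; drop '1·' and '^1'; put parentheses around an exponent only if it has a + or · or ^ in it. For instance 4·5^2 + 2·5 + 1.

5^2 + 2

i=0: 19 = 4^2 + 3 (b=4); 4→5: 5^2 + 3 = 28; 28−1 = 27
i=1: 27 = 5^2 + 2 (b=5); 5→6: 6^2 + 2 = 38; 38−1 = 37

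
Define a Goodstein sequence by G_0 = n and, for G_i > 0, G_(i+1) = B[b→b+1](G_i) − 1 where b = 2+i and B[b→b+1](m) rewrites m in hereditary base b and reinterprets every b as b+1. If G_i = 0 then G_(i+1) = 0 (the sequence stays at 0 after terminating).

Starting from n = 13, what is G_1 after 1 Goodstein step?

step 0: 13 = 2^(2 + 1) + 2^2 + 1; sub 3 for 2: 3^(3 + 1) + 3^3 + 1; = 109; G_1 = 109−1 = 108
step 1: 108 = 3^(3 + 1) + 3^3; sub 4 for 3: 4^(4 + 1) + 4^4; = 1280; G_2 = 1280−1 = 1279

108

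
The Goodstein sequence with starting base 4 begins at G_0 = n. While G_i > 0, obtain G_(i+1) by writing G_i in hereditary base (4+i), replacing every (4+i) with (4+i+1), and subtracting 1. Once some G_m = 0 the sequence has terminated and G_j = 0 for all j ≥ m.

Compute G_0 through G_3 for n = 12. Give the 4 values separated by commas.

step 0: 12 = 3·4; sub 5 for 4: 3·5; = 15; G_1 = 15−1 = 14
step 1: 14 = 2·5 + 4; sub 6 for 5: 2·6 + 4; = 16; G_2 = 16−1 = 15
step 2: 15 = 2·6 + 3; sub 7 for 6: 2·7 + 3; = 17; G_3 = 17−1 = 16

12, 14, 15, 16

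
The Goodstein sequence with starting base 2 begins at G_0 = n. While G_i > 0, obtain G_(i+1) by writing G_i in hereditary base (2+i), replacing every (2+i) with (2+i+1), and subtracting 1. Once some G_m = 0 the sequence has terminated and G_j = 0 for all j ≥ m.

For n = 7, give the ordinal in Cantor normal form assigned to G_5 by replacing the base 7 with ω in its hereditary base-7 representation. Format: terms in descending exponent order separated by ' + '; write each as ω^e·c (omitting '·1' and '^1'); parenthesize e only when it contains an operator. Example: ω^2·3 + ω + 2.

7 —HB2→ 2^2 + 2 + 1 —bump→ 3^3 + 3 + 1 = 31 —(−1)→ 30
30 —HB3→ 3^3 + 3 —bump→ 4^4 + 4 = 260 —(−1)→ 259
259 —HB4→ 4^4 + 3 —bump→ 5^5 + 3 = 3128 —(−1)→ 3127
3127 —HB5→ 5^5 + 2 —bump→ 6^6 + 2 = 46658 —(−1)→ 46657
46657 —HB6→ 6^6 + 1 —bump→ 7^7 + 1 = 823544 —(−1)→ 823543
823543 —HB7→ 7^7 —bump→ 8^8 = 16777216 —(−1)→ 16777215

ω^ω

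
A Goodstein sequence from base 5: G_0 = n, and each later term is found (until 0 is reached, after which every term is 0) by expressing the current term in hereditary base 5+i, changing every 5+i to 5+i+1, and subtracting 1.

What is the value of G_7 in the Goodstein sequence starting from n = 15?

step 0: 15 = 3·5; sub 6 for 5: 3·6; = 18; G_1 = 18−1 = 17
step 1: 17 = 2·6 + 5; sub 7 for 6: 2·7 + 5; = 19; G_2 = 19−1 = 18
step 2: 18 = 2·7 + 4; sub 8 for 7: 2·8 + 4; = 20; G_3 = 20−1 = 19
step 3: 19 = 2·8 + 3; sub 9 for 8: 2·9 + 3; = 21; G_4 = 21−1 = 20
step 4: 20 = 2·9 + 2; sub 10 for 9: 2·10 + 2; = 22; G_5 = 22−1 = 21
step 5: 21 = 2·10 + 1; sub 11 for 10: 2·11 + 1; = 23; G_6 = 23−1 = 22
step 6: 22 = 2·11; sub 12 for 11: 2·12; = 24; G_7 = 24−1 = 23
step 7: 23 = 12 + 11; sub 13 for 12: 13 + 11; = 24; G_8 = 24−1 = 23

23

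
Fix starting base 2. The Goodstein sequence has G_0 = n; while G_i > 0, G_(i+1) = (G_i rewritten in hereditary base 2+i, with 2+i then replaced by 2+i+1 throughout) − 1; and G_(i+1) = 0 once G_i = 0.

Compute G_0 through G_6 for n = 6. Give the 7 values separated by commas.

i=0: 6 = 2^2 + 2 (b=2); 2→3: 3^3 + 3 = 30; 30−1 = 29
i=1: 29 = 3^3 + 2 (b=3); 3→4: 4^4 + 2 = 258; 258−1 = 257
i=2: 257 = 4^4 + 1 (b=4); 4→5: 5^5 + 1 = 3126; 3126−1 = 3125
i=3: 3125 = 5^5 (b=5); 5→6: 6^6 = 46656; 46656−1 = 46655
i=4: 46655 = 5·6^5 + 5·6^4 + 5·6^3 + 5·6^2 + 5·6 + 5 (b=6); 6→7: 5·7^5 + 5·7^4 + 5·7^3 + 5·7^2 + 5·7 + 5 = 98040; 98040−1 = 98039
i=5: 98039 = 5·7^5 + 5·7^4 + 5·7^3 + 5·7^2 + 5·7 + 4 (b=7); 7→8: 5·8^5 + 5·8^4 + 5·8^3 + 5·8^2 + 5·8 + 4 = 187244; 187244−1 = 187243

6, 29, 257, 3125, 46655, 98039, 187243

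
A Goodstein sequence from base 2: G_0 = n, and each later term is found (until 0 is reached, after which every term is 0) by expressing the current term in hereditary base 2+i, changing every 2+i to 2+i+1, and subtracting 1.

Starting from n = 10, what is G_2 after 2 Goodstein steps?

1025

i=0: 10 = 2^(2 + 1) + 2 (b=2); 2→3: 3^(3 + 1) + 3 = 84; 84−1 = 83
i=1: 83 = 3^(3 + 1) + 2 (b=3); 3→4: 4^(4 + 1) + 2 = 1026; 1026−1 = 1025
i=2: 1025 = 4^(4 + 1) + 1 (b=4); 4→5: 5^(5 + 1) + 1 = 15626; 15626−1 = 15625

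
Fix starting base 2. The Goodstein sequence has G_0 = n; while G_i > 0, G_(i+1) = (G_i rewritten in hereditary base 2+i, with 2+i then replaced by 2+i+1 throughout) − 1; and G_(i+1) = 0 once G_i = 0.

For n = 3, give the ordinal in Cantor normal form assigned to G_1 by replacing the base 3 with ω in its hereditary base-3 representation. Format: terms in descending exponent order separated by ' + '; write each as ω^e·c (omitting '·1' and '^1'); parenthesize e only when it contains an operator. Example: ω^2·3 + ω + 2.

ω

i=0: 3 = 2 + 1 (b=2); 2→3: 3 + 1 = 4; 4−1 = 3
i=1: 3 = 3 (b=3); 3→4: 4 = 4; 4−1 = 3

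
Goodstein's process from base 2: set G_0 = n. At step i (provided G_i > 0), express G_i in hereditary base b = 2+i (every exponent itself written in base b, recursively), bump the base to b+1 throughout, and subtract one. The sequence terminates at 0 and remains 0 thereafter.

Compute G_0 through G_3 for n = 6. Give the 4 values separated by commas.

G_0=6  [base 2] 2^2 + 2  →[2↦3]→  3^3 + 3 = 30  −1 ⇒ G_1=29
G_1=29  [base 3] 3^3 + 2  →[3↦4]→  4^4 + 2 = 258  −1 ⇒ G_2=257
G_2=257  [base 4] 4^4 + 1  →[4↦5]→  5^5 + 1 = 3126  −1 ⇒ G_3=3125

6, 29, 257, 3125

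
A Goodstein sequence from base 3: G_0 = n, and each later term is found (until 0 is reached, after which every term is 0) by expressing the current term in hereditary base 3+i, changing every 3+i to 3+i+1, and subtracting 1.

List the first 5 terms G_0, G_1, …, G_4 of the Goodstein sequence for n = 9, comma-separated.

9, 15, 17, 19, 21

(0) 9|_3 = 3^2 ↦ 4^2|_4 = 16 ⇒ 15
(1) 15|_4 = 3·4 + 3 ↦ 3·5 + 3|_5 = 18 ⇒ 17
(2) 17|_5 = 3·5 + 2 ↦ 3·6 + 2|_6 = 20 ⇒ 19
(3) 19|_6 = 3·6 + 1 ↦ 3·7 + 1|_7 = 22 ⇒ 21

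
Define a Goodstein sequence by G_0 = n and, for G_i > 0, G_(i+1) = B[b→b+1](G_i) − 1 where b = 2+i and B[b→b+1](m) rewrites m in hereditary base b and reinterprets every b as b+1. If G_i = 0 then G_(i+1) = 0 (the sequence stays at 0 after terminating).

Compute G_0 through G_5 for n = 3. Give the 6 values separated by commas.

base 2: 3 = 2 + 1; at 3: 3 + 1 = 4; next = 3
base 3: 3 = 3; at 4: 4 = 4; next = 3
base 4: 3 = 3; at 5: 3 = 3; next = 2
base 5: 2 = 2; at 6: 2 = 2; next = 1
base 6: 1 = 1; at 7: 1 = 1; next = 0

3, 3, 3, 2, 1, 0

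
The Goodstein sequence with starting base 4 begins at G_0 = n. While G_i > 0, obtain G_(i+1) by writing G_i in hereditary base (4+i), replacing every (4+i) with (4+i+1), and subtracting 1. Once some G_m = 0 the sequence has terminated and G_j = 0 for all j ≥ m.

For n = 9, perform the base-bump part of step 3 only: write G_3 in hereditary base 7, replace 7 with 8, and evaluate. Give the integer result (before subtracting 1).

[0] 9 ≡ 2·4 + 1 (base 4). Lift 5: 11. −1: 10.
[1] 10 ≡ 2·5 (base 5). Lift 6: 12. −1: 11.
[2] 11 ≡ 6 + 5 (base 6). Lift 7: 12. −1: 11.
[3] 11 ≡ 7 + 4 (base 7). Lift 8: 12. −1: 11.

12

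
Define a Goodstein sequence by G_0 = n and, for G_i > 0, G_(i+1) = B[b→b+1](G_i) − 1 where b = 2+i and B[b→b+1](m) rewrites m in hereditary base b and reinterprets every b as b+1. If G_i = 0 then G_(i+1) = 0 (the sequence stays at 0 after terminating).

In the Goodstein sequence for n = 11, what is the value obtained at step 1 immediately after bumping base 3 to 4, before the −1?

[0] 11 ≡ 2^(2 + 1) + 2 + 1 (base 2). Lift 3: 85. −1: 84.
[1] 84 ≡ 3^(3 + 1) + 3 (base 3). Lift 4: 1028. −1: 1027.

1028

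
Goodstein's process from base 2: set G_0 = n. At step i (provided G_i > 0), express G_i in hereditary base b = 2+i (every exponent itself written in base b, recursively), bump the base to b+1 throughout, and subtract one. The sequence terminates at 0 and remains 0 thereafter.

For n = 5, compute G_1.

27

G_0=5  [base 2] 2^2 + 1  →[2↦3]→  3^3 + 1 = 28  −1 ⇒ G_1=27
G_1=27  [base 3] 3^3  →[3↦4]→  4^4 = 256  −1 ⇒ G_2=255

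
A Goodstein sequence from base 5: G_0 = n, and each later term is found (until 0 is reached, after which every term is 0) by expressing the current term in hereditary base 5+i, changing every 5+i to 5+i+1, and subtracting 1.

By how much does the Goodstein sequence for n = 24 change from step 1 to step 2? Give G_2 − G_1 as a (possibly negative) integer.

base 5: 24 = 4·5 + 4; at 6: 4·6 + 4 = 28; next = 27
base 6: 27 = 4·6 + 3; at 7: 4·7 + 3 = 31; next = 30

3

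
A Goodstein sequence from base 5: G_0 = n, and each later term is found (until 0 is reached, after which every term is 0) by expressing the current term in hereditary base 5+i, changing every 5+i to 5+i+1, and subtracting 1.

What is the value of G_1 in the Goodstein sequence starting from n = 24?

G_0=24  [base 5] 4·5 + 4  →[5↦6]→  4·6 + 4 = 28  −1 ⇒ G_1=27
G_1=27  [base 6] 4·6 + 3  →[6↦7]→  4·7 + 3 = 31  −1 ⇒ G_2=30

27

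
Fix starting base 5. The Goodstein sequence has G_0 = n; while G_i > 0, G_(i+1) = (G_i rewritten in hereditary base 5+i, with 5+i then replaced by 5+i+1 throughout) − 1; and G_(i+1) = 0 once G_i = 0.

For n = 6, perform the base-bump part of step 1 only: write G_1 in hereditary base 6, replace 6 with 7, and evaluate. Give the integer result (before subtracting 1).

7

G_0 = 6. HB_5(6) = 5 + 1. Bump = 7. G_1 = 6.
G_1 = 6. HB_6(6) = 6. Bump = 7. G_2 = 6.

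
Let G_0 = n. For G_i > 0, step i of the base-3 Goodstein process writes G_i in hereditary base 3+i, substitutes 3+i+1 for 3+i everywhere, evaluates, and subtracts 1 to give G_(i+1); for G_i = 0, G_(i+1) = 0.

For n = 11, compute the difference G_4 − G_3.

G_0=11  [base 3] 3^2 + 2  →[3↦4]→  4^2 + 2 = 18  −1 ⇒ G_1=17
G_1=17  [base 4] 4^2 + 1  →[4↦5]→  5^2 + 1 = 26  −1 ⇒ G_2=25
G_2=25  [base 5] 5^2  →[5↦6]→  6^2 = 36  −1 ⇒ G_3=35
G_3=35  [base 6] 5·6 + 5  →[6↦7]→  5·7 + 5 = 40  −1 ⇒ G_4=39

4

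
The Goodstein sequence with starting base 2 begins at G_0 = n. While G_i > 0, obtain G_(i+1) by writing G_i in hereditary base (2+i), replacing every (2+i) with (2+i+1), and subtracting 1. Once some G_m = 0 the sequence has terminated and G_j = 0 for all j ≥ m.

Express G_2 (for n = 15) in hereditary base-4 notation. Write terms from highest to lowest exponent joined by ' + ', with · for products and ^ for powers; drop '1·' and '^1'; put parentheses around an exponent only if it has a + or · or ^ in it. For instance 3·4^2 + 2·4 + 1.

15 —HB2→ 2^(2 + 1) + 2^2 + 2 + 1 —bump→ 3^(3 + 1) + 3^3 + 3 + 1 = 112 —(−1)→ 111
111 —HB3→ 3^(3 + 1) + 3^3 + 3 —bump→ 4^(4 + 1) + 4^4 + 4 = 1284 —(−1)→ 1283
1283 —HB4→ 4^(4 + 1) + 4^4 + 3 —bump→ 5^(5 + 1) + 5^5 + 3 = 18753 —(−1)→ 18752

4^(4 + 1) + 4^4 + 3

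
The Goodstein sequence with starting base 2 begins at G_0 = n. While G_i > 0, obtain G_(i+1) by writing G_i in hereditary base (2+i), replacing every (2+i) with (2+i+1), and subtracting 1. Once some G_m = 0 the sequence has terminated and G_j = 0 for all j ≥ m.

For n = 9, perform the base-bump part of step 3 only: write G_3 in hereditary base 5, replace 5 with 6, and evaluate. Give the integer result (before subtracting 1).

140744

(0) 9|_2 = 2^(2 + 1) + 1 ↦ 3^(3 + 1) + 1|_3 = 82 ⇒ 81
(1) 81|_3 = 3^(3 + 1) ↦ 4^(4 + 1)|_4 = 1024 ⇒ 1023
(2) 1023|_4 = 3·4^4 + 3·4^3 + 3·4^2 + 3·4 + 3 ↦ 3·5^5 + 3·5^3 + 3·5^2 + 3·5 + 3|_5 = 9843 ⇒ 9842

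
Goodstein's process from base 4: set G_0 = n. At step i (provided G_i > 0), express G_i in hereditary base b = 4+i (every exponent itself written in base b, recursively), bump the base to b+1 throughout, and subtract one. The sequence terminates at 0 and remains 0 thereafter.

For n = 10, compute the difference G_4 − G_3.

base 4: 10 = 2·4 + 2; at 5: 2·5 + 2 = 12; next = 11
base 5: 11 = 2·5 + 1; at 6: 2·6 + 1 = 13; next = 12
base 6: 12 = 2·6; at 7: 2·7 = 14; next = 13
base 7: 13 = 7 + 6; at 8: 8 + 6 = 14; next = 13

0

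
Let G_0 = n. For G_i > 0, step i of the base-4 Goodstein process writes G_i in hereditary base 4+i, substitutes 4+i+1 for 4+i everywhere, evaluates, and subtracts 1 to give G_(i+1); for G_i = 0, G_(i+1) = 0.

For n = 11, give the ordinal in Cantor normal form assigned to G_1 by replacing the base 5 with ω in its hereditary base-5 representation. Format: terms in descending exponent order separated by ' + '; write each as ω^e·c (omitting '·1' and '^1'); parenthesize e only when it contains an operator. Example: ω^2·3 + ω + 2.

step 0: 11 = 2·4 + 3; sub 5 for 4: 2·5 + 3; = 13; G_1 = 13−1 = 12
step 1: 12 = 2·5 + 2; sub 6 for 5: 2·6 + 2; = 14; G_2 = 14−1 = 13

ω·2 + 2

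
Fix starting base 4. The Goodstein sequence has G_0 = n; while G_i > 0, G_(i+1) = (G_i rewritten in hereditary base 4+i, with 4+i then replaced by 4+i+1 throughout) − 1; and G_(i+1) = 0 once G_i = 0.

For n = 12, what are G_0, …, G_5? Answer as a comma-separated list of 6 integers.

step 0: 12 = 3·4; sub 5 for 4: 3·5; = 15; G_1 = 15−1 = 14
step 1: 14 = 2·5 + 4; sub 6 for 5: 2·6 + 4; = 16; G_2 = 16−1 = 15
step 2: 15 = 2·6 + 3; sub 7 for 6: 2·7 + 3; = 17; G_3 = 17−1 = 16
step 3: 16 = 2·7 + 2; sub 8 for 7: 2·8 + 2; = 18; G_4 = 18−1 = 17
step 4: 17 = 2·8 + 1; sub 9 for 8: 2·9 + 1; = 19; G_5 = 19−1 = 18

12, 14, 15, 16, 17, 18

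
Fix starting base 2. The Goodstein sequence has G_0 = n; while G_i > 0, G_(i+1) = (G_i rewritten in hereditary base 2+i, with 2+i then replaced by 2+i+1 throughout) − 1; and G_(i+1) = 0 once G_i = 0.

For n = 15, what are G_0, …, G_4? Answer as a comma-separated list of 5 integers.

15 —HB2→ 2^(2 + 1) + 2^2 + 2 + 1 —bump→ 3^(3 + 1) + 3^3 + 3 + 1 = 112 —(−1)→ 111
111 —HB3→ 3^(3 + 1) + 3^3 + 3 —bump→ 4^(4 + 1) + 4^4 + 4 = 1284 —(−1)→ 1283
1283 —HB4→ 4^(4 + 1) + 4^4 + 3 —bump→ 5^(5 + 1) + 5^5 + 3 = 18753 —(−1)→ 18752
18752 —HB5→ 5^(5 + 1) + 5^5 + 2 —bump→ 6^(6 + 1) + 6^6 + 2 = 326594 —(−1)→ 326593

15, 111, 1283, 18752, 326593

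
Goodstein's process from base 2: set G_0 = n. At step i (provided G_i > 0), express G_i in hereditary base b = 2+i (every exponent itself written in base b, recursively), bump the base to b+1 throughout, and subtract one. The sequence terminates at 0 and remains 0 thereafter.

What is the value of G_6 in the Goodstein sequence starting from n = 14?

G_0=14  [base 2] 2^(2 + 1) + 2^2 + 2  →[2↦3]→  3^(3 + 1) + 3^3 + 3 = 111  −1 ⇒ G_1=110
G_1=110  [base 3] 3^(3 + 1) + 3^3 + 2  →[3↦4]→  4^(4 + 1) + 4^4 + 2 = 1282  −1 ⇒ G_2=1281
G_2=1281  [base 4] 4^(4 + 1) + 4^4 + 1  →[4↦5]→  5^(5 + 1) + 5^5 + 1 = 18751  −1 ⇒ G_3=18750
G_3=18750  [base 5] 5^(5 + 1) + 5^5  →[5↦6]→  6^(6 + 1) + 6^6 = 326592  −1 ⇒ G_4=326591
G_4=326591  [base 6] 6^(6 + 1) + 5·6^5 + 5·6^4 + 5·6^3 + 5·6^2 + 5·6 + 5  →[6↦7]→  7^(7 + 1) + 5·7^5 + 5·7^4 + 5·7^3 + 5·7^2 + 5·7 + 5 = 5862841  −1 ⇒ G_5=5862840
G_5=5862840  [base 7] 7^(7 + 1) + 5·7^5 + 5·7^4 + 5·7^3 + 5·7^2 + 5·7 + 4  →[7↦8]→  8^(8 + 1) + 5·8^5 + 5·8^4 + 5·8^3 + 5·8^2 + 5·8 + 4 = 134404972  −1 ⇒ G_6=134404971
G_6=134404971  [base 8] 8^(8 + 1) + 5·8^5 + 5·8^4 + 5·8^3 + 5·8^2 + 5·8 + 3  →[8↦9]→  9^(9 + 1) + 5·9^5 + 5·9^4 + 5·9^3 + 5·9^2 + 5·9 + 3 = 3487116549  −1 ⇒ G_7=3487116548

134404971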